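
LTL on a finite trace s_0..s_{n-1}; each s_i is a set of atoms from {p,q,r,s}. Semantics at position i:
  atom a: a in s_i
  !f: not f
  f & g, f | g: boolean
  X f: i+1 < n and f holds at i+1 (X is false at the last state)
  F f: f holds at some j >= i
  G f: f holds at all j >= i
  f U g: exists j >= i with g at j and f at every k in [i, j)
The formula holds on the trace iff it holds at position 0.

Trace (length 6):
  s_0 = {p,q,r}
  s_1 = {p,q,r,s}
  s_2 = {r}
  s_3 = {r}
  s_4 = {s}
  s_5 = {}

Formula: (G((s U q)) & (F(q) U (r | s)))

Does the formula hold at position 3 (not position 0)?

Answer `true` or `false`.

Answer: false

Derivation:
s_0={p,q,r}: (G((s U q)) & (F(q) U (r | s)))=False G((s U q))=False (s U q)=True s=False q=True (F(q) U (r | s))=True F(q)=True (r | s)=True r=True
s_1={p,q,r,s}: (G((s U q)) & (F(q) U (r | s)))=False G((s U q))=False (s U q)=True s=True q=True (F(q) U (r | s))=True F(q)=True (r | s)=True r=True
s_2={r}: (G((s U q)) & (F(q) U (r | s)))=False G((s U q))=False (s U q)=False s=False q=False (F(q) U (r | s))=True F(q)=False (r | s)=True r=True
s_3={r}: (G((s U q)) & (F(q) U (r | s)))=False G((s U q))=False (s U q)=False s=False q=False (F(q) U (r | s))=True F(q)=False (r | s)=True r=True
s_4={s}: (G((s U q)) & (F(q) U (r | s)))=False G((s U q))=False (s U q)=False s=True q=False (F(q) U (r | s))=True F(q)=False (r | s)=True r=False
s_5={}: (G((s U q)) & (F(q) U (r | s)))=False G((s U q))=False (s U q)=False s=False q=False (F(q) U (r | s))=False F(q)=False (r | s)=False r=False
Evaluating at position 3: result = False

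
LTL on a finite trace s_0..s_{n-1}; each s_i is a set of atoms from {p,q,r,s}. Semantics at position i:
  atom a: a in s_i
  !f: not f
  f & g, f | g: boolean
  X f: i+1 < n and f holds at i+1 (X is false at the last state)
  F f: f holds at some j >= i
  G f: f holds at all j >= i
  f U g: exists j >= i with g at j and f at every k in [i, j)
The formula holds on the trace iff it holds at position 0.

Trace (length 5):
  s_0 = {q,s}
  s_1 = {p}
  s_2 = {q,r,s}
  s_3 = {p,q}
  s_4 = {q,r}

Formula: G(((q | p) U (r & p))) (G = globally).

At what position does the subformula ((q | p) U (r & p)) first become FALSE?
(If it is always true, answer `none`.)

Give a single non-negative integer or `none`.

s_0={q,s}: ((q | p) U (r & p))=False (q | p)=True q=True p=False (r & p)=False r=False
s_1={p}: ((q | p) U (r & p))=False (q | p)=True q=False p=True (r & p)=False r=False
s_2={q,r,s}: ((q | p) U (r & p))=False (q | p)=True q=True p=False (r & p)=False r=True
s_3={p,q}: ((q | p) U (r & p))=False (q | p)=True q=True p=True (r & p)=False r=False
s_4={q,r}: ((q | p) U (r & p))=False (q | p)=True q=True p=False (r & p)=False r=True
G(((q | p) U (r & p))) holds globally = False
First violation at position 0.

Answer: 0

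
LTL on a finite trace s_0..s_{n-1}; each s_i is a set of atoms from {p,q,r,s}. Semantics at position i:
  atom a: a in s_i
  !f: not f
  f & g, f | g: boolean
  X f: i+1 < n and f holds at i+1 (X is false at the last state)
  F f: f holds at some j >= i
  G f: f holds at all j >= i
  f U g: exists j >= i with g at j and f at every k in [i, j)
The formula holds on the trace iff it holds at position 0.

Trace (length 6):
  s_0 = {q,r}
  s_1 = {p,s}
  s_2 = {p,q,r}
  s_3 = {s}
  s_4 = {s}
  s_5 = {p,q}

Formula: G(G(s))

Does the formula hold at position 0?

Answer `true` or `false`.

Answer: false

Derivation:
s_0={q,r}: G(G(s))=False G(s)=False s=False
s_1={p,s}: G(G(s))=False G(s)=False s=True
s_2={p,q,r}: G(G(s))=False G(s)=False s=False
s_3={s}: G(G(s))=False G(s)=False s=True
s_4={s}: G(G(s))=False G(s)=False s=True
s_5={p,q}: G(G(s))=False G(s)=False s=False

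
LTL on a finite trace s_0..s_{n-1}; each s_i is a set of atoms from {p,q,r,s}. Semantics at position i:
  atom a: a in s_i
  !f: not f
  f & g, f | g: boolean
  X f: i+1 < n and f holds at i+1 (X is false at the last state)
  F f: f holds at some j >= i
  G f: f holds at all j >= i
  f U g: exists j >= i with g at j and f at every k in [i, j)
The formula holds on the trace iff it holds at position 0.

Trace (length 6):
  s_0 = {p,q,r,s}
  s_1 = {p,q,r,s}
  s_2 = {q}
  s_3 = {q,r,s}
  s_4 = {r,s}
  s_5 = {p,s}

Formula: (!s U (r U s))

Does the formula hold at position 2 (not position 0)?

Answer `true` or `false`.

Answer: true

Derivation:
s_0={p,q,r,s}: (!s U (r U s))=True !s=False s=True (r U s)=True r=True
s_1={p,q,r,s}: (!s U (r U s))=True !s=False s=True (r U s)=True r=True
s_2={q}: (!s U (r U s))=True !s=True s=False (r U s)=False r=False
s_3={q,r,s}: (!s U (r U s))=True !s=False s=True (r U s)=True r=True
s_4={r,s}: (!s U (r U s))=True !s=False s=True (r U s)=True r=True
s_5={p,s}: (!s U (r U s))=True !s=False s=True (r U s)=True r=False
Evaluating at position 2: result = True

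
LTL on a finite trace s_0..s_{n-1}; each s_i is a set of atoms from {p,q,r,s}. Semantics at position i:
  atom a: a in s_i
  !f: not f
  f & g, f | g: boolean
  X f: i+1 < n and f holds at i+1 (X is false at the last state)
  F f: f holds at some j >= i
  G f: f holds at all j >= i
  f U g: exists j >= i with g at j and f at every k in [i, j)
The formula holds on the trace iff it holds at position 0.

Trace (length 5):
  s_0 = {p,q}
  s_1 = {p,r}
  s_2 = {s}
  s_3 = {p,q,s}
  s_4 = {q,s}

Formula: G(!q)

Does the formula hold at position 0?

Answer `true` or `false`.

s_0={p,q}: G(!q)=False !q=False q=True
s_1={p,r}: G(!q)=False !q=True q=False
s_2={s}: G(!q)=False !q=True q=False
s_3={p,q,s}: G(!q)=False !q=False q=True
s_4={q,s}: G(!q)=False !q=False q=True

Answer: false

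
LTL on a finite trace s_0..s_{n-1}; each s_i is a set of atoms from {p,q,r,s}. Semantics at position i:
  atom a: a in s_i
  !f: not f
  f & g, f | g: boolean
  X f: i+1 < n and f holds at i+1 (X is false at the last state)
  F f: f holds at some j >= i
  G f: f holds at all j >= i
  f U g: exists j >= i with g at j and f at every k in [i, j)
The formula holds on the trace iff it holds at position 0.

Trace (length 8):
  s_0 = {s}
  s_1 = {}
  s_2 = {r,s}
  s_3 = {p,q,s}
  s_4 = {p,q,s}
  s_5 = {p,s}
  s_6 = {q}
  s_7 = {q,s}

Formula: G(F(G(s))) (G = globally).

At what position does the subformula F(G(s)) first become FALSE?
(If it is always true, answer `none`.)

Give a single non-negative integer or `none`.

Answer: none

Derivation:
s_0={s}: F(G(s))=True G(s)=False s=True
s_1={}: F(G(s))=True G(s)=False s=False
s_2={r,s}: F(G(s))=True G(s)=False s=True
s_3={p,q,s}: F(G(s))=True G(s)=False s=True
s_4={p,q,s}: F(G(s))=True G(s)=False s=True
s_5={p,s}: F(G(s))=True G(s)=False s=True
s_6={q}: F(G(s))=True G(s)=False s=False
s_7={q,s}: F(G(s))=True G(s)=True s=True
G(F(G(s))) holds globally = True
No violation — formula holds at every position.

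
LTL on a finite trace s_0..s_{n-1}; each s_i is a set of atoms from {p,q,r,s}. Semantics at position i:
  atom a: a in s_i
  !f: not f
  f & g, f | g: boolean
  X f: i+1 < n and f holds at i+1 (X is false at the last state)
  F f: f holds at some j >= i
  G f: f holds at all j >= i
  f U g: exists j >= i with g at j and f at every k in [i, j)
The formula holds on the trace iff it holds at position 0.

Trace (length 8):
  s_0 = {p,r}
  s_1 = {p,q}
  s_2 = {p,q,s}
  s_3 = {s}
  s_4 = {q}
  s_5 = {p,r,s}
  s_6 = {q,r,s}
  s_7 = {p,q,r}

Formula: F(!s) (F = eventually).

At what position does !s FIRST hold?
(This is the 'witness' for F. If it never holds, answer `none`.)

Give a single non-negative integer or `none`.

Answer: 0

Derivation:
s_0={p,r}: !s=True s=False
s_1={p,q}: !s=True s=False
s_2={p,q,s}: !s=False s=True
s_3={s}: !s=False s=True
s_4={q}: !s=True s=False
s_5={p,r,s}: !s=False s=True
s_6={q,r,s}: !s=False s=True
s_7={p,q,r}: !s=True s=False
F(!s) holds; first witness at position 0.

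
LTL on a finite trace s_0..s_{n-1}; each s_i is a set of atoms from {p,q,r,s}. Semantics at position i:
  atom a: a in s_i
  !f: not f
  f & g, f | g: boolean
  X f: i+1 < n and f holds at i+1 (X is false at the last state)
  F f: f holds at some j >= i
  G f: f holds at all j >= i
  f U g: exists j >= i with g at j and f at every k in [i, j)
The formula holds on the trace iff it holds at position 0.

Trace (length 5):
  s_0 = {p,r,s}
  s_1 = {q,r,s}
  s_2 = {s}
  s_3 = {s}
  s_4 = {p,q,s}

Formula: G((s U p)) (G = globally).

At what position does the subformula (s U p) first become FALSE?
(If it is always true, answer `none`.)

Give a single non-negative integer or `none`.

s_0={p,r,s}: (s U p)=True s=True p=True
s_1={q,r,s}: (s U p)=True s=True p=False
s_2={s}: (s U p)=True s=True p=False
s_3={s}: (s U p)=True s=True p=False
s_4={p,q,s}: (s U p)=True s=True p=True
G((s U p)) holds globally = True
No violation — formula holds at every position.

Answer: none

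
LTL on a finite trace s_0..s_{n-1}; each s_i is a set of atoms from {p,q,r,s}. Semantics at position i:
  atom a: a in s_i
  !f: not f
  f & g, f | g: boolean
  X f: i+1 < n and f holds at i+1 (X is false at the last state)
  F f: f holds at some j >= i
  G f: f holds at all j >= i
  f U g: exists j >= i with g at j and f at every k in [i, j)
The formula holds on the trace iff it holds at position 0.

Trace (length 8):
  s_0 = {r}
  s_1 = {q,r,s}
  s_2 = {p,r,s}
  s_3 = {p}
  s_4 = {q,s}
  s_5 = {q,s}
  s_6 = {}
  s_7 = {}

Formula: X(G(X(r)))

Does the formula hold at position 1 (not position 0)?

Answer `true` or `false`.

Answer: false

Derivation:
s_0={r}: X(G(X(r)))=False G(X(r))=False X(r)=True r=True
s_1={q,r,s}: X(G(X(r)))=False G(X(r))=False X(r)=True r=True
s_2={p,r,s}: X(G(X(r)))=False G(X(r))=False X(r)=False r=True
s_3={p}: X(G(X(r)))=False G(X(r))=False X(r)=False r=False
s_4={q,s}: X(G(X(r)))=False G(X(r))=False X(r)=False r=False
s_5={q,s}: X(G(X(r)))=False G(X(r))=False X(r)=False r=False
s_6={}: X(G(X(r)))=False G(X(r))=False X(r)=False r=False
s_7={}: X(G(X(r)))=False G(X(r))=False X(r)=False r=False
Evaluating at position 1: result = False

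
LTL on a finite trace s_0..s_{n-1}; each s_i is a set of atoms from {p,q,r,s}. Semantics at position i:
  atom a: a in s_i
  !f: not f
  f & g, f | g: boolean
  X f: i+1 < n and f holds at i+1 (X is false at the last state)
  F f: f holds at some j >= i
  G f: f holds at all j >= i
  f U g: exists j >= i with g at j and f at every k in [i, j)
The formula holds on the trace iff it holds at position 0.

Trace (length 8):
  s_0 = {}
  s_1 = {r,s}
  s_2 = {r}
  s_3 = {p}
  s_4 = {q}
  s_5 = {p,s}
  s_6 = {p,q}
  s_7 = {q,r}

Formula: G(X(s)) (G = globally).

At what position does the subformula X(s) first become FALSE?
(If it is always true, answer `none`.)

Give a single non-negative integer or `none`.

s_0={}: X(s)=True s=False
s_1={r,s}: X(s)=False s=True
s_2={r}: X(s)=False s=False
s_3={p}: X(s)=False s=False
s_4={q}: X(s)=True s=False
s_5={p,s}: X(s)=False s=True
s_6={p,q}: X(s)=False s=False
s_7={q,r}: X(s)=False s=False
G(X(s)) holds globally = False
First violation at position 1.

Answer: 1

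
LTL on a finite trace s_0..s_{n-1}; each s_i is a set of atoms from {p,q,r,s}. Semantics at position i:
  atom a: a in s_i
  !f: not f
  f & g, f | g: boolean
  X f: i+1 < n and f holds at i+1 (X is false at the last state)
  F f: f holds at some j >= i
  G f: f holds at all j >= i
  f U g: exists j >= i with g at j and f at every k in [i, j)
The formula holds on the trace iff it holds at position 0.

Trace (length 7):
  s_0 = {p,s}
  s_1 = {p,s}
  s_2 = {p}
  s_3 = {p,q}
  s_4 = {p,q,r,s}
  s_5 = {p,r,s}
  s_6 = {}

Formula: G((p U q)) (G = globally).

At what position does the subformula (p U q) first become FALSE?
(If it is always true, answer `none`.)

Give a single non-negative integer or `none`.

Answer: 5

Derivation:
s_0={p,s}: (p U q)=True p=True q=False
s_1={p,s}: (p U q)=True p=True q=False
s_2={p}: (p U q)=True p=True q=False
s_3={p,q}: (p U q)=True p=True q=True
s_4={p,q,r,s}: (p U q)=True p=True q=True
s_5={p,r,s}: (p U q)=False p=True q=False
s_6={}: (p U q)=False p=False q=False
G((p U q)) holds globally = False
First violation at position 5.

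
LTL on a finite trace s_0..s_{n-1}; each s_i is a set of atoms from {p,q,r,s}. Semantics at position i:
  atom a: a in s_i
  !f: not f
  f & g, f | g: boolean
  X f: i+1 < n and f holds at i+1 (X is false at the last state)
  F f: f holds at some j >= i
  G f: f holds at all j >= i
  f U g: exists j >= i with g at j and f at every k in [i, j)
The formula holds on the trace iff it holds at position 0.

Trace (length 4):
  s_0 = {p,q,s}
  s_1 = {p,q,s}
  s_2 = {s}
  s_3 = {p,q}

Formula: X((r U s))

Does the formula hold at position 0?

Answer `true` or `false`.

s_0={p,q,s}: X((r U s))=True (r U s)=True r=False s=True
s_1={p,q,s}: X((r U s))=True (r U s)=True r=False s=True
s_2={s}: X((r U s))=False (r U s)=True r=False s=True
s_3={p,q}: X((r U s))=False (r U s)=False r=False s=False

Answer: true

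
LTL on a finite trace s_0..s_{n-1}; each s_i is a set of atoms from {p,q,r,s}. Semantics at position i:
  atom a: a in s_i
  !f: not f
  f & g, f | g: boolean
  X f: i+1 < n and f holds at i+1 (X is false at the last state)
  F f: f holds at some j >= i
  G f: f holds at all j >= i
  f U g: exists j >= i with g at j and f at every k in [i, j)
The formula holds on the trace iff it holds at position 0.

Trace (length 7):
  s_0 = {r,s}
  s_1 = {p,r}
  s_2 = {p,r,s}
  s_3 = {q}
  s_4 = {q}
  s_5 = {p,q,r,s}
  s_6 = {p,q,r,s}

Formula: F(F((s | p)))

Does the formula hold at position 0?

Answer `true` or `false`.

Answer: true

Derivation:
s_0={r,s}: F(F((s | p)))=True F((s | p))=True (s | p)=True s=True p=False
s_1={p,r}: F(F((s | p)))=True F((s | p))=True (s | p)=True s=False p=True
s_2={p,r,s}: F(F((s | p)))=True F((s | p))=True (s | p)=True s=True p=True
s_3={q}: F(F((s | p)))=True F((s | p))=True (s | p)=False s=False p=False
s_4={q}: F(F((s | p)))=True F((s | p))=True (s | p)=False s=False p=False
s_5={p,q,r,s}: F(F((s | p)))=True F((s | p))=True (s | p)=True s=True p=True
s_6={p,q,r,s}: F(F((s | p)))=True F((s | p))=True (s | p)=True s=True p=True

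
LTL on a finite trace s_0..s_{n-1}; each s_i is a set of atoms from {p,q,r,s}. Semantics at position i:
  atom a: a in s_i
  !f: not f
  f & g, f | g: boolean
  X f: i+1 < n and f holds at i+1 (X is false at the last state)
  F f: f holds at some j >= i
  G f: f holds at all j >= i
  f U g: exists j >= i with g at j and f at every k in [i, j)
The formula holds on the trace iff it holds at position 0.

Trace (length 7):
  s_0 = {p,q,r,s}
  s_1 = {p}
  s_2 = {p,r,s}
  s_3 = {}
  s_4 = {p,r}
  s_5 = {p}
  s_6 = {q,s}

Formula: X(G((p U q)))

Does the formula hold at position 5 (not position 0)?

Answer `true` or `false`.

Answer: true

Derivation:
s_0={p,q,r,s}: X(G((p U q)))=False G((p U q))=False (p U q)=True p=True q=True
s_1={p}: X(G((p U q)))=False G((p U q))=False (p U q)=False p=True q=False
s_2={p,r,s}: X(G((p U q)))=False G((p U q))=False (p U q)=False p=True q=False
s_3={}: X(G((p U q)))=True G((p U q))=False (p U q)=False p=False q=False
s_4={p,r}: X(G((p U q)))=True G((p U q))=True (p U q)=True p=True q=False
s_5={p}: X(G((p U q)))=True G((p U q))=True (p U q)=True p=True q=False
s_6={q,s}: X(G((p U q)))=False G((p U q))=True (p U q)=True p=False q=True
Evaluating at position 5: result = True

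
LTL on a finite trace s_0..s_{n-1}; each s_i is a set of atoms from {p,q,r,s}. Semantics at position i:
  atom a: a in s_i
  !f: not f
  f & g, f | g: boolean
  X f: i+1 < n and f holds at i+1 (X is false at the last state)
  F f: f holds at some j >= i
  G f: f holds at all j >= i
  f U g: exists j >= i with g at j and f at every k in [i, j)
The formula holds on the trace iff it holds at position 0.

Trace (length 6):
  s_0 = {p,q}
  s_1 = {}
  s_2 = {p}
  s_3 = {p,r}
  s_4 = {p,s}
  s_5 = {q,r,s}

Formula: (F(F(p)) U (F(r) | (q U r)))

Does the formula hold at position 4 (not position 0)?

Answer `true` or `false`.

Answer: true

Derivation:
s_0={p,q}: (F(F(p)) U (F(r) | (q U r)))=True F(F(p))=True F(p)=True p=True (F(r) | (q U r))=True F(r)=True r=False (q U r)=False q=True
s_1={}: (F(F(p)) U (F(r) | (q U r)))=True F(F(p))=True F(p)=True p=False (F(r) | (q U r))=True F(r)=True r=False (q U r)=False q=False
s_2={p}: (F(F(p)) U (F(r) | (q U r)))=True F(F(p))=True F(p)=True p=True (F(r) | (q U r))=True F(r)=True r=False (q U r)=False q=False
s_3={p,r}: (F(F(p)) U (F(r) | (q U r)))=True F(F(p))=True F(p)=True p=True (F(r) | (q U r))=True F(r)=True r=True (q U r)=True q=False
s_4={p,s}: (F(F(p)) U (F(r) | (q U r)))=True F(F(p))=True F(p)=True p=True (F(r) | (q U r))=True F(r)=True r=False (q U r)=False q=False
s_5={q,r,s}: (F(F(p)) U (F(r) | (q U r)))=True F(F(p))=False F(p)=False p=False (F(r) | (q U r))=True F(r)=True r=True (q U r)=True q=True
Evaluating at position 4: result = True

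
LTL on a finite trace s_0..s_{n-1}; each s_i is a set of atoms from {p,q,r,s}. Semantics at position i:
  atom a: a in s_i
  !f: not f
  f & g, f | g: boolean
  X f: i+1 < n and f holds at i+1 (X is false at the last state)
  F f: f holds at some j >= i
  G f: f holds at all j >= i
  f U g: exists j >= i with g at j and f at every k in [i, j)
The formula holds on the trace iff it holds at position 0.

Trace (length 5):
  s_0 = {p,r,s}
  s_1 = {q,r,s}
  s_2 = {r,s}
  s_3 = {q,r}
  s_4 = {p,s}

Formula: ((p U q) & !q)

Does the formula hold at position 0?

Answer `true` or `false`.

s_0={p,r,s}: ((p U q) & !q)=True (p U q)=True p=True q=False !q=True
s_1={q,r,s}: ((p U q) & !q)=False (p U q)=True p=False q=True !q=False
s_2={r,s}: ((p U q) & !q)=False (p U q)=False p=False q=False !q=True
s_3={q,r}: ((p U q) & !q)=False (p U q)=True p=False q=True !q=False
s_4={p,s}: ((p U q) & !q)=False (p U q)=False p=True q=False !q=True

Answer: true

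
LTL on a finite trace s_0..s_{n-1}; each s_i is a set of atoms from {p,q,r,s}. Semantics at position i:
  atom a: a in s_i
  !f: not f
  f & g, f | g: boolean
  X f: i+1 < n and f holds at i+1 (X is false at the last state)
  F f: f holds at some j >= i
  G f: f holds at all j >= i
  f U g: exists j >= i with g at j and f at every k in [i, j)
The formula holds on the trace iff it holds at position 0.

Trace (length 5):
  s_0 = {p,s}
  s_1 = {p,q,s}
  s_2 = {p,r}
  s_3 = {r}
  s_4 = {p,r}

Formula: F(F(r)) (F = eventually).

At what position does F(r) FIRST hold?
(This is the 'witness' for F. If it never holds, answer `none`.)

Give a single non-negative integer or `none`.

Answer: 0

Derivation:
s_0={p,s}: F(r)=True r=False
s_1={p,q,s}: F(r)=True r=False
s_2={p,r}: F(r)=True r=True
s_3={r}: F(r)=True r=True
s_4={p,r}: F(r)=True r=True
F(F(r)) holds; first witness at position 0.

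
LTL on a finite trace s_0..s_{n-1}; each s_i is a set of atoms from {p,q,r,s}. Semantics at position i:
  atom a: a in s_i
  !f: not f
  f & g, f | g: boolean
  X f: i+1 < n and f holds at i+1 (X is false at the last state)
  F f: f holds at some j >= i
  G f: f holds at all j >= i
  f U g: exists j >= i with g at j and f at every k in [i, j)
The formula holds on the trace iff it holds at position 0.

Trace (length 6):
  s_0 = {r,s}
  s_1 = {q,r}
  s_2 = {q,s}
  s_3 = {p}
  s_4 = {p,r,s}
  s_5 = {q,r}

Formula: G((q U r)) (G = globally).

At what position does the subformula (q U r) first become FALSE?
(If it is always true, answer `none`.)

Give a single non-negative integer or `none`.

s_0={r,s}: (q U r)=True q=False r=True
s_1={q,r}: (q U r)=True q=True r=True
s_2={q,s}: (q U r)=False q=True r=False
s_3={p}: (q U r)=False q=False r=False
s_4={p,r,s}: (q U r)=True q=False r=True
s_5={q,r}: (q U r)=True q=True r=True
G((q U r)) holds globally = False
First violation at position 2.

Answer: 2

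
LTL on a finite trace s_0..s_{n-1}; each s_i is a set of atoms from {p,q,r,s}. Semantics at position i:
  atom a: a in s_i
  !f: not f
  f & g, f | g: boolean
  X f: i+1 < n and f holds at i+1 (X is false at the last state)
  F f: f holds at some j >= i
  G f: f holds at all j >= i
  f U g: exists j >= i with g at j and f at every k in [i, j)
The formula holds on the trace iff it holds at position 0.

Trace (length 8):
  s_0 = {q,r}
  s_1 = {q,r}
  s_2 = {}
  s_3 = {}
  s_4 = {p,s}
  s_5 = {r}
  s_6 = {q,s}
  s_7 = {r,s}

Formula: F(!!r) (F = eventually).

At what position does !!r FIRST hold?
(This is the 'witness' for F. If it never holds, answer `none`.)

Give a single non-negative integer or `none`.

Answer: 0

Derivation:
s_0={q,r}: !!r=True !r=False r=True
s_1={q,r}: !!r=True !r=False r=True
s_2={}: !!r=False !r=True r=False
s_3={}: !!r=False !r=True r=False
s_4={p,s}: !!r=False !r=True r=False
s_5={r}: !!r=True !r=False r=True
s_6={q,s}: !!r=False !r=True r=False
s_7={r,s}: !!r=True !r=False r=True
F(!!r) holds; first witness at position 0.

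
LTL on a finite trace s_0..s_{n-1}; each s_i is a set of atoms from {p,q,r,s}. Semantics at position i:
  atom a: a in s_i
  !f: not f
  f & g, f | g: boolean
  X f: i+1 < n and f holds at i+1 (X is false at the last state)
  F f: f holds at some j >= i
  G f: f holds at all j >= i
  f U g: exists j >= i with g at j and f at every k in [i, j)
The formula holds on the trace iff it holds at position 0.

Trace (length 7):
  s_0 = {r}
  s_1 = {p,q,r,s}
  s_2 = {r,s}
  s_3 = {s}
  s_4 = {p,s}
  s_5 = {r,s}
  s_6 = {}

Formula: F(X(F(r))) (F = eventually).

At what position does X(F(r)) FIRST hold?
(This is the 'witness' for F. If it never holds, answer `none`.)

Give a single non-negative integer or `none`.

Answer: 0

Derivation:
s_0={r}: X(F(r))=True F(r)=True r=True
s_1={p,q,r,s}: X(F(r))=True F(r)=True r=True
s_2={r,s}: X(F(r))=True F(r)=True r=True
s_3={s}: X(F(r))=True F(r)=True r=False
s_4={p,s}: X(F(r))=True F(r)=True r=False
s_5={r,s}: X(F(r))=False F(r)=True r=True
s_6={}: X(F(r))=False F(r)=False r=False
F(X(F(r))) holds; first witness at position 0.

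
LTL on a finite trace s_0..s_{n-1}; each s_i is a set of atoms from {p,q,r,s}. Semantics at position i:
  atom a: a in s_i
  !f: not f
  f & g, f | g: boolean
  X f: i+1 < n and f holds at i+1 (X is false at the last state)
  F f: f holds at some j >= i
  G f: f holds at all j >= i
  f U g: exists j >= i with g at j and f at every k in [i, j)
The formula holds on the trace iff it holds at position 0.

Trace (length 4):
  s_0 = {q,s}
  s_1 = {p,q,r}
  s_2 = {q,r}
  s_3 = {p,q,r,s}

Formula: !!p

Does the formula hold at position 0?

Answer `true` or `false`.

Answer: false

Derivation:
s_0={q,s}: !!p=False !p=True p=False
s_1={p,q,r}: !!p=True !p=False p=True
s_2={q,r}: !!p=False !p=True p=False
s_3={p,q,r,s}: !!p=True !p=False p=True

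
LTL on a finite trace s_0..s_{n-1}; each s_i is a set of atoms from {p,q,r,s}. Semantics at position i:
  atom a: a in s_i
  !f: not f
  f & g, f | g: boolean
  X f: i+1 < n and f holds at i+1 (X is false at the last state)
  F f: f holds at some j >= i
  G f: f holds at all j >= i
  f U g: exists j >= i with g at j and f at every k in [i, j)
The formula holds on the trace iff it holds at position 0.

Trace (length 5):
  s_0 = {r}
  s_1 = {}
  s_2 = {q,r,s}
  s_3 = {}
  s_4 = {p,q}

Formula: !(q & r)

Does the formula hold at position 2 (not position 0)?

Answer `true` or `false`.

Answer: false

Derivation:
s_0={r}: !(q & r)=True (q & r)=False q=False r=True
s_1={}: !(q & r)=True (q & r)=False q=False r=False
s_2={q,r,s}: !(q & r)=False (q & r)=True q=True r=True
s_3={}: !(q & r)=True (q & r)=False q=False r=False
s_4={p,q}: !(q & r)=True (q & r)=False q=True r=False
Evaluating at position 2: result = False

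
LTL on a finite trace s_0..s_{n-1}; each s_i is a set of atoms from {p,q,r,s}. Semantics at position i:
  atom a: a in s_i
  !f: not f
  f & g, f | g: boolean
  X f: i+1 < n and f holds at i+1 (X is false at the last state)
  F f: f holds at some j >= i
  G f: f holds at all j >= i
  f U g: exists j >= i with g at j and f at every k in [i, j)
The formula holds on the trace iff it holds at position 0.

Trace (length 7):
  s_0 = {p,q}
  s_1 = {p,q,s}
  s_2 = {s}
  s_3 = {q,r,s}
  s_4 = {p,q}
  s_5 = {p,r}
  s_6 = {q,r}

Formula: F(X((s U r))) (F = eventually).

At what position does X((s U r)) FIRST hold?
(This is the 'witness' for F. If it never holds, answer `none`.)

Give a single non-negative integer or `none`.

s_0={p,q}: X((s U r))=True (s U r)=False s=False r=False
s_1={p,q,s}: X((s U r))=True (s U r)=True s=True r=False
s_2={s}: X((s U r))=True (s U r)=True s=True r=False
s_3={q,r,s}: X((s U r))=False (s U r)=True s=True r=True
s_4={p,q}: X((s U r))=True (s U r)=False s=False r=False
s_5={p,r}: X((s U r))=True (s U r)=True s=False r=True
s_6={q,r}: X((s U r))=False (s U r)=True s=False r=True
F(X((s U r))) holds; first witness at position 0.

Answer: 0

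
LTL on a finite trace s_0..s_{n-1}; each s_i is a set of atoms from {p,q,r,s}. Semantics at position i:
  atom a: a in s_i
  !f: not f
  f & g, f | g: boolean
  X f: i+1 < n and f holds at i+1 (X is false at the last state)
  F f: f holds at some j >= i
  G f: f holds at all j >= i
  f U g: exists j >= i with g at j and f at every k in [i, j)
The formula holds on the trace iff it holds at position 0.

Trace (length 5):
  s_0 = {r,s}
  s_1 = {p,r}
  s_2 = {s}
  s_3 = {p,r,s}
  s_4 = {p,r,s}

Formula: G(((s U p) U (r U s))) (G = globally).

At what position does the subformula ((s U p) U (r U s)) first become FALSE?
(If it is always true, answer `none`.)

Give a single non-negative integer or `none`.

Answer: none

Derivation:
s_0={r,s}: ((s U p) U (r U s))=True (s U p)=True s=True p=False (r U s)=True r=True
s_1={p,r}: ((s U p) U (r U s))=True (s U p)=True s=False p=True (r U s)=True r=True
s_2={s}: ((s U p) U (r U s))=True (s U p)=True s=True p=False (r U s)=True r=False
s_3={p,r,s}: ((s U p) U (r U s))=True (s U p)=True s=True p=True (r U s)=True r=True
s_4={p,r,s}: ((s U p) U (r U s))=True (s U p)=True s=True p=True (r U s)=True r=True
G(((s U p) U (r U s))) holds globally = True
No violation — formula holds at every position.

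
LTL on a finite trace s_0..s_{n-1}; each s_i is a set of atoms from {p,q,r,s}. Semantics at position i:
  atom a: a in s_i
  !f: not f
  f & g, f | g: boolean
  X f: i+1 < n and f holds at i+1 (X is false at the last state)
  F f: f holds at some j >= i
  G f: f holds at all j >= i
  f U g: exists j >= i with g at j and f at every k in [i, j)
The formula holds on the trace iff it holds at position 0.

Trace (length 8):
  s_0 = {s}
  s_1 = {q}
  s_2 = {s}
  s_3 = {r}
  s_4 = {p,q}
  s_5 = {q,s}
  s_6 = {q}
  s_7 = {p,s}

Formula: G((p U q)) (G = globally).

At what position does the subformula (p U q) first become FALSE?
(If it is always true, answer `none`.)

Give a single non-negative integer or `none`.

Answer: 0

Derivation:
s_0={s}: (p U q)=False p=False q=False
s_1={q}: (p U q)=True p=False q=True
s_2={s}: (p U q)=False p=False q=False
s_3={r}: (p U q)=False p=False q=False
s_4={p,q}: (p U q)=True p=True q=True
s_5={q,s}: (p U q)=True p=False q=True
s_6={q}: (p U q)=True p=False q=True
s_7={p,s}: (p U q)=False p=True q=False
G((p U q)) holds globally = False
First violation at position 0.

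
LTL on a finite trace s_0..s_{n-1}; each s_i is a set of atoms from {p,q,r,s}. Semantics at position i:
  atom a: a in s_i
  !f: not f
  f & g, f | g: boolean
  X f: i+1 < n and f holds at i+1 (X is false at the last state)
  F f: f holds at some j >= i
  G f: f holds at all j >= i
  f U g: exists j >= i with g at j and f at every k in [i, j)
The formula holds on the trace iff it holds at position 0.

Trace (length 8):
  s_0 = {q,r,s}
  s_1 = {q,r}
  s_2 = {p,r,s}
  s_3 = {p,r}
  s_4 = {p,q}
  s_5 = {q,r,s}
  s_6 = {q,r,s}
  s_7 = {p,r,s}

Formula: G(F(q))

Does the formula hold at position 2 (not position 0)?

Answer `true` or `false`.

s_0={q,r,s}: G(F(q))=False F(q)=True q=True
s_1={q,r}: G(F(q))=False F(q)=True q=True
s_2={p,r,s}: G(F(q))=False F(q)=True q=False
s_3={p,r}: G(F(q))=False F(q)=True q=False
s_4={p,q}: G(F(q))=False F(q)=True q=True
s_5={q,r,s}: G(F(q))=False F(q)=True q=True
s_6={q,r,s}: G(F(q))=False F(q)=True q=True
s_7={p,r,s}: G(F(q))=False F(q)=False q=False
Evaluating at position 2: result = False

Answer: false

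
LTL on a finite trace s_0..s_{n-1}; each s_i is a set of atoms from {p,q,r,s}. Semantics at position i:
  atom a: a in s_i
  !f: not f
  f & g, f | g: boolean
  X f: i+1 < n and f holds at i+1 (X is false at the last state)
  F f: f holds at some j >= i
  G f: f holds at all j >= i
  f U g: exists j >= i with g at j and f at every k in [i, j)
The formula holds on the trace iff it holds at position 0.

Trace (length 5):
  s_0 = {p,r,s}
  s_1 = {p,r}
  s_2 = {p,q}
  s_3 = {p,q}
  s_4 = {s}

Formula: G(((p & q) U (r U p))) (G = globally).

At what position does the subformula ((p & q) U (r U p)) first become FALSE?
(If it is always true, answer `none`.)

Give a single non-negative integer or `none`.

Answer: 4

Derivation:
s_0={p,r,s}: ((p & q) U (r U p))=True (p & q)=False p=True q=False (r U p)=True r=True
s_1={p,r}: ((p & q) U (r U p))=True (p & q)=False p=True q=False (r U p)=True r=True
s_2={p,q}: ((p & q) U (r U p))=True (p & q)=True p=True q=True (r U p)=True r=False
s_3={p,q}: ((p & q) U (r U p))=True (p & q)=True p=True q=True (r U p)=True r=False
s_4={s}: ((p & q) U (r U p))=False (p & q)=False p=False q=False (r U p)=False r=False
G(((p & q) U (r U p))) holds globally = False
First violation at position 4.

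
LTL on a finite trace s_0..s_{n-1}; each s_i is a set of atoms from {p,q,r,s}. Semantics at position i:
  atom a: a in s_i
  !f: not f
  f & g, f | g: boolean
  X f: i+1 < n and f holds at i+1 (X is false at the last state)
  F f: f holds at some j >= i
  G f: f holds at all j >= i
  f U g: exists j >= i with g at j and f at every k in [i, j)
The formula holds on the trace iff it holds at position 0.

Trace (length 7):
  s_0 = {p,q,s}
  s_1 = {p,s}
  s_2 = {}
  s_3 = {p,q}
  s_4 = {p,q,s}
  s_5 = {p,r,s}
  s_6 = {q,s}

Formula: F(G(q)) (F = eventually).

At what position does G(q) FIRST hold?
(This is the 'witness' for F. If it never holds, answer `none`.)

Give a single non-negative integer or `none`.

s_0={p,q,s}: G(q)=False q=True
s_1={p,s}: G(q)=False q=False
s_2={}: G(q)=False q=False
s_3={p,q}: G(q)=False q=True
s_4={p,q,s}: G(q)=False q=True
s_5={p,r,s}: G(q)=False q=False
s_6={q,s}: G(q)=True q=True
F(G(q)) holds; first witness at position 6.

Answer: 6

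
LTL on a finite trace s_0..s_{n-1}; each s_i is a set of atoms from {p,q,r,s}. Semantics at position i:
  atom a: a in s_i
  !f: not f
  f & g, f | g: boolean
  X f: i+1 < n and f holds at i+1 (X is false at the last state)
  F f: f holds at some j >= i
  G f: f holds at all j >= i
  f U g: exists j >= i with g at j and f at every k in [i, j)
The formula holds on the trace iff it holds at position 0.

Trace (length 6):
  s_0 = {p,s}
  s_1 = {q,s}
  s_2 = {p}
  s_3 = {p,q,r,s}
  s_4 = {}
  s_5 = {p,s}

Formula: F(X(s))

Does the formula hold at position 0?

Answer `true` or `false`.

Answer: true

Derivation:
s_0={p,s}: F(X(s))=True X(s)=True s=True
s_1={q,s}: F(X(s))=True X(s)=False s=True
s_2={p}: F(X(s))=True X(s)=True s=False
s_3={p,q,r,s}: F(X(s))=True X(s)=False s=True
s_4={}: F(X(s))=True X(s)=True s=False
s_5={p,s}: F(X(s))=False X(s)=False s=True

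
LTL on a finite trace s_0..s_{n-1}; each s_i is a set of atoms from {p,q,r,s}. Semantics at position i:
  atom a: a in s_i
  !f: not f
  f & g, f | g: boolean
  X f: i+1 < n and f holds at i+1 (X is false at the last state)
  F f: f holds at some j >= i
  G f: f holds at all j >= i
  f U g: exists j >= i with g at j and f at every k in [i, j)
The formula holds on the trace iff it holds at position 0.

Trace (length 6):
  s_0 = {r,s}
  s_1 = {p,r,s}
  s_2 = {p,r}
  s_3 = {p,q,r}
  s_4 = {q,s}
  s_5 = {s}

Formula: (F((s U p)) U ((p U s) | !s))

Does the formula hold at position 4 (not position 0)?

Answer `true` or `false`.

Answer: true

Derivation:
s_0={r,s}: (F((s U p)) U ((p U s) | !s))=True F((s U p))=True (s U p)=True s=True p=False ((p U s) | !s)=True (p U s)=True !s=False
s_1={p,r,s}: (F((s U p)) U ((p U s) | !s))=True F((s U p))=True (s U p)=True s=True p=True ((p U s) | !s)=True (p U s)=True !s=False
s_2={p,r}: (F((s U p)) U ((p U s) | !s))=True F((s U p))=True (s U p)=True s=False p=True ((p U s) | !s)=True (p U s)=True !s=True
s_3={p,q,r}: (F((s U p)) U ((p U s) | !s))=True F((s U p))=True (s U p)=True s=False p=True ((p U s) | !s)=True (p U s)=True !s=True
s_4={q,s}: (F((s U p)) U ((p U s) | !s))=True F((s U p))=False (s U p)=False s=True p=False ((p U s) | !s)=True (p U s)=True !s=False
s_5={s}: (F((s U p)) U ((p U s) | !s))=True F((s U p))=False (s U p)=False s=True p=False ((p U s) | !s)=True (p U s)=True !s=False
Evaluating at position 4: result = True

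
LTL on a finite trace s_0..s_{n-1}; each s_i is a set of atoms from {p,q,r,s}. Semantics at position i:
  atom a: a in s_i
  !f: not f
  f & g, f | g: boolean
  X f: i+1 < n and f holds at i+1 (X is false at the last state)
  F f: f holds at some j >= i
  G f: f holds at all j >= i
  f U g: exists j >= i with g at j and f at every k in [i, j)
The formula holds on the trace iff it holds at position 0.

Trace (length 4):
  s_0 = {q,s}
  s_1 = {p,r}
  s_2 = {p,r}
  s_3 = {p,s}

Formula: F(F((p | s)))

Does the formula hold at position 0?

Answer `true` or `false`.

s_0={q,s}: F(F((p | s)))=True F((p | s))=True (p | s)=True p=False s=True
s_1={p,r}: F(F((p | s)))=True F((p | s))=True (p | s)=True p=True s=False
s_2={p,r}: F(F((p | s)))=True F((p | s))=True (p | s)=True p=True s=False
s_3={p,s}: F(F((p | s)))=True F((p | s))=True (p | s)=True p=True s=True

Answer: true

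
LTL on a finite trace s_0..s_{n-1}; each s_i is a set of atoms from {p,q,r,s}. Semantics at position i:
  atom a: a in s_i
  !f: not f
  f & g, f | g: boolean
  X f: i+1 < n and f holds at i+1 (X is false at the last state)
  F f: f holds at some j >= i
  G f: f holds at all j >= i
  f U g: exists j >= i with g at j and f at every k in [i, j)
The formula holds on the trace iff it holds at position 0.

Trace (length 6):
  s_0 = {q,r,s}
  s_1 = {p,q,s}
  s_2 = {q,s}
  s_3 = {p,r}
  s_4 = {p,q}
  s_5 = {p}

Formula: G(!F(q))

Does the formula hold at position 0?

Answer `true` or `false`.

s_0={q,r,s}: G(!F(q))=False !F(q)=False F(q)=True q=True
s_1={p,q,s}: G(!F(q))=False !F(q)=False F(q)=True q=True
s_2={q,s}: G(!F(q))=False !F(q)=False F(q)=True q=True
s_3={p,r}: G(!F(q))=False !F(q)=False F(q)=True q=False
s_4={p,q}: G(!F(q))=False !F(q)=False F(q)=True q=True
s_5={p}: G(!F(q))=True !F(q)=True F(q)=False q=False

Answer: false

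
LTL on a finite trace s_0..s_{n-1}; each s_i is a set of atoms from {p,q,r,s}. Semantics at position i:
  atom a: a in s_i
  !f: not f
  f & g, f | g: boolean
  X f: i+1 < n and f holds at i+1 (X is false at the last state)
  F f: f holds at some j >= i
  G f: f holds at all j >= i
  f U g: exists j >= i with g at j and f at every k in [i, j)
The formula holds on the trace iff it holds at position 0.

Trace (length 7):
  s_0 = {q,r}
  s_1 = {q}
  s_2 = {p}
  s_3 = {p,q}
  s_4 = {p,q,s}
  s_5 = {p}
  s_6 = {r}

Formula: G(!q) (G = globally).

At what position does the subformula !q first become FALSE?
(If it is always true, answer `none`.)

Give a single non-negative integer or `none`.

Answer: 0

Derivation:
s_0={q,r}: !q=False q=True
s_1={q}: !q=False q=True
s_2={p}: !q=True q=False
s_3={p,q}: !q=False q=True
s_4={p,q,s}: !q=False q=True
s_5={p}: !q=True q=False
s_6={r}: !q=True q=False
G(!q) holds globally = False
First violation at position 0.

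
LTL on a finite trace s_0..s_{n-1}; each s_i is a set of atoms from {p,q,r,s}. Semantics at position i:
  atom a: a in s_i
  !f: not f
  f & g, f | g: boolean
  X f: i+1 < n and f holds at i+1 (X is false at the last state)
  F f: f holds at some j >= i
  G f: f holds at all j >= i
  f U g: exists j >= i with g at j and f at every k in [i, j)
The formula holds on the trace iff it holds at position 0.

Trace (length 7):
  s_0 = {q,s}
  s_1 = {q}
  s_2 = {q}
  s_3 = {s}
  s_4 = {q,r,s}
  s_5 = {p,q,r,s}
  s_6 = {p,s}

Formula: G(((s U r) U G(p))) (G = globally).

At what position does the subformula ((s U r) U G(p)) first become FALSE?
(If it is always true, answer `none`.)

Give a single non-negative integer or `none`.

s_0={q,s}: ((s U r) U G(p))=False (s U r)=False s=True r=False G(p)=False p=False
s_1={q}: ((s U r) U G(p))=False (s U r)=False s=False r=False G(p)=False p=False
s_2={q}: ((s U r) U G(p))=False (s U r)=False s=False r=False G(p)=False p=False
s_3={s}: ((s U r) U G(p))=True (s U r)=True s=True r=False G(p)=False p=False
s_4={q,r,s}: ((s U r) U G(p))=True (s U r)=True s=True r=True G(p)=False p=False
s_5={p,q,r,s}: ((s U r) U G(p))=True (s U r)=True s=True r=True G(p)=True p=True
s_6={p,s}: ((s U r) U G(p))=True (s U r)=False s=True r=False G(p)=True p=True
G(((s U r) U G(p))) holds globally = False
First violation at position 0.

Answer: 0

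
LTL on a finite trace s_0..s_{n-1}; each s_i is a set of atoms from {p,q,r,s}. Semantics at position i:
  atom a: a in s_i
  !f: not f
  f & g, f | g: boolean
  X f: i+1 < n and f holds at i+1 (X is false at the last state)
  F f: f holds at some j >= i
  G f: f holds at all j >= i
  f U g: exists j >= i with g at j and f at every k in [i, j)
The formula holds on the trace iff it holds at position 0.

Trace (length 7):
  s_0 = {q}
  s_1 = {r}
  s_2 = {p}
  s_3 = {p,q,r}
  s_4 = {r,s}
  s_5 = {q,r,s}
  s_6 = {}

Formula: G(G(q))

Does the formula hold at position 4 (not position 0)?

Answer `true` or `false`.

s_0={q}: G(G(q))=False G(q)=False q=True
s_1={r}: G(G(q))=False G(q)=False q=False
s_2={p}: G(G(q))=False G(q)=False q=False
s_3={p,q,r}: G(G(q))=False G(q)=False q=True
s_4={r,s}: G(G(q))=False G(q)=False q=False
s_5={q,r,s}: G(G(q))=False G(q)=False q=True
s_6={}: G(G(q))=False G(q)=False q=False
Evaluating at position 4: result = False

Answer: false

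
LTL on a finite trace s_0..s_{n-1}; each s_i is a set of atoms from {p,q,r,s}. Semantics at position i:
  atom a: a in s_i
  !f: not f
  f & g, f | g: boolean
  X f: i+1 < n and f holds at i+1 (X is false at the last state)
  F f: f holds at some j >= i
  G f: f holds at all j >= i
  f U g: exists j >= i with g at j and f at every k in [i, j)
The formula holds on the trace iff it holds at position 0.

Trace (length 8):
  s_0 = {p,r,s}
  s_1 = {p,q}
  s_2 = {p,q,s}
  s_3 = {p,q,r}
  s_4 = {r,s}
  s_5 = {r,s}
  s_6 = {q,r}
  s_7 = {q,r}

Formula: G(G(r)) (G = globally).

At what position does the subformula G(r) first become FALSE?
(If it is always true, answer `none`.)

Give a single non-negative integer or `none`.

Answer: 0

Derivation:
s_0={p,r,s}: G(r)=False r=True
s_1={p,q}: G(r)=False r=False
s_2={p,q,s}: G(r)=False r=False
s_3={p,q,r}: G(r)=True r=True
s_4={r,s}: G(r)=True r=True
s_5={r,s}: G(r)=True r=True
s_6={q,r}: G(r)=True r=True
s_7={q,r}: G(r)=True r=True
G(G(r)) holds globally = False
First violation at position 0.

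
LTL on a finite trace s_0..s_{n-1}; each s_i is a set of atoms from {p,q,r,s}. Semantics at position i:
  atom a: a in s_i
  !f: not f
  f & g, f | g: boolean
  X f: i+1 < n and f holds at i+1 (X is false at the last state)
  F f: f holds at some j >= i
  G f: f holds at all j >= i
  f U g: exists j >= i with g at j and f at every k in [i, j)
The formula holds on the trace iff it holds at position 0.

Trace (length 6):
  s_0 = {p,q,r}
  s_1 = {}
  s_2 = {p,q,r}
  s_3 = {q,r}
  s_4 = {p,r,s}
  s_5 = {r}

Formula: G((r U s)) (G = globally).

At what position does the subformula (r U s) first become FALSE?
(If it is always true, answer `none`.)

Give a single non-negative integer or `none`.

s_0={p,q,r}: (r U s)=False r=True s=False
s_1={}: (r U s)=False r=False s=False
s_2={p,q,r}: (r U s)=True r=True s=False
s_3={q,r}: (r U s)=True r=True s=False
s_4={p,r,s}: (r U s)=True r=True s=True
s_5={r}: (r U s)=False r=True s=False
G((r U s)) holds globally = False
First violation at position 0.

Answer: 0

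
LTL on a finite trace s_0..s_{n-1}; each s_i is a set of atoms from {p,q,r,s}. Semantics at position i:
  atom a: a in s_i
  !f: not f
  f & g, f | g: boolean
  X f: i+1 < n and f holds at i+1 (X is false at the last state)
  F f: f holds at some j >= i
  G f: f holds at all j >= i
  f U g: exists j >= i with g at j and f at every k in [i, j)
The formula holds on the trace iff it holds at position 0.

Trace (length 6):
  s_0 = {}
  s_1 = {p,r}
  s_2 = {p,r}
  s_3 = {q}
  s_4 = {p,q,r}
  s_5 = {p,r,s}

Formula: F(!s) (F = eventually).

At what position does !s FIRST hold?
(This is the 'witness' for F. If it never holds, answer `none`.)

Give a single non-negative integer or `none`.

Answer: 0

Derivation:
s_0={}: !s=True s=False
s_1={p,r}: !s=True s=False
s_2={p,r}: !s=True s=False
s_3={q}: !s=True s=False
s_4={p,q,r}: !s=True s=False
s_5={p,r,s}: !s=False s=True
F(!s) holds; first witness at position 0.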